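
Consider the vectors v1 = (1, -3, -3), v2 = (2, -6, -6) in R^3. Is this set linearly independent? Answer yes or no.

Form the matrix with these vectors as rows and row reduce.
R2 ← R2 − (2)·R1: [0, 0, 0]
1 nonzero row, so the 2 vectors span a space of dimension 1.
Since 1 < 2, the vectors are linearly dependent.

no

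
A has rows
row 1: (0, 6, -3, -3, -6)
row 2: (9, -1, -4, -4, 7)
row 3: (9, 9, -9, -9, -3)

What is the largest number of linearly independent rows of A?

Row reduce to echelon form.
Swap R1 ↔ R2
R3 ← R3 − R1: [0, 10, -5, -5, -10]
R3 ← R3 − (5/3)·R2: [0, 0, 0, 0, 0]
Echelon form has 2 nonzero rows, so rank(A) = 2.
The rank gives the maximum number of linearly independent rows: 2.

2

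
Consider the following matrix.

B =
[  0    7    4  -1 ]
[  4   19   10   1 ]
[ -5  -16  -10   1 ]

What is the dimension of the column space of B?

3

Row reduce to echelon form.
Swap R1 ↔ R2
R3 ← R3 + (5/4)·R1: [0, 31/4, 5/2, 9/4]
R3 ← R3 − (31/28)·R2: [0, 0, -27/14, 47/14]
Echelon form has 3 nonzero rows, so rank(B) = 3.
The column space has dimension equal to the rank: 3.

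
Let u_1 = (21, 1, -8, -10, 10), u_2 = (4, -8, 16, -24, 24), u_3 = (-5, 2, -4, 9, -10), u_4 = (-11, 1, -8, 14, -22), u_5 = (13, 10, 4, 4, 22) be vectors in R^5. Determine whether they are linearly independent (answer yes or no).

no

Form the matrix with these vectors as rows and row reduce.
R2 ← R2 − (4/21)·R1: [0, -172/21, 368/21, -464/21, 464/21]
R3 ← R3 + (5/21)·R1: [0, 47/21, -124/21, 139/21, -160/21]
R4 ← R4 + (11/21)·R1: [0, 32/21, -256/21, 184/21, -352/21]
R5 ← R5 − (13/21)·R1: [0, 197/21, 188/21, 214/21, 332/21]
R3 ← R3 + (47/172)·R2: [0, 0, -48/43, 25/43, -68/43]
R4 ← R4 + (8/43)·R2: [0, 0, -384/43, 200/43, -544/43]
R5 ← R5 + (197/172)·R2: [0, 0, 1248/43, -650/43, 1768/43]
R4 ← R4 − (8)·R3: [0, 0, 0, 0, 0]
R5 ← R5 + (26)·R3: [0, 0, 0, 0, 0]
3 nonzero rows, so the 5 vectors span a space of dimension 3.
Since 3 < 5, the vectors are linearly dependent.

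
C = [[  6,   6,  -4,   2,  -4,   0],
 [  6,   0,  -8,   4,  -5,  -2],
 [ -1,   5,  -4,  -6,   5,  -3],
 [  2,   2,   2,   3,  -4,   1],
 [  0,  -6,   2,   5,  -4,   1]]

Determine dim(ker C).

2

Row reduce to echelon form.
R2 ← R2 − R1: [0, -6, -4, 2, -1, -2]
R3 ← R3 + (1/6)·R1: [0, 6, -14/3, -17/3, 13/3, -3]
R4 ← R4 − (1/3)·R1: [0, 0, 10/3, 7/3, -8/3, 1]
R3 ← R3 + R2: [0, 0, -26/3, -11/3, 10/3, -5]
R5 ← R5 − R2: [0, 0, 6, 3, -3, 3]
R4 ← R4 + (5/13)·R3: [0, 0, 0, 12/13, -18/13, -12/13]
R5 ← R5 + (9/13)·R3: [0, 0, 0, 6/13, -9/13, -6/13]
R5 ← R5 − (1/2)·R4: [0, 0, 0, 0, 0, 0]
4 nonzero rows, so rank(C) = 4.
C has 6 columns; by rank–nullity, nullity = 6 − 4 = 2.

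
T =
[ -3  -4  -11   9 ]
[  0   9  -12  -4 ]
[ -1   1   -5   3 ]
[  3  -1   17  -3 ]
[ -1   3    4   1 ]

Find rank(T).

4

Row reduce to echelon form.
R3 ← R3 − (1/3)·R1: [0, 7/3, -4/3, 0]
R4 ← R4 + R1: [0, -5, 6, 6]
R5 ← R5 − (1/3)·R1: [0, 13/3, 23/3, -2]
R3 ← R3 − (7/27)·R2: [0, 0, 16/9, 28/27]
R4 ← R4 + (5/9)·R2: [0, 0, -2/3, 34/9]
R5 ← R5 − (13/27)·R2: [0, 0, 121/9, -2/27]
R4 ← R4 + (3/8)·R3: [0, 0, 0, 25/6]
R5 ← R5 − (121/16)·R3: [0, 0, 0, -95/12]
R5 ← R5 + (19/10)·R4: [0, 0, 0, 0]
Echelon form has 4 nonzero rows, so rank(T) = 4.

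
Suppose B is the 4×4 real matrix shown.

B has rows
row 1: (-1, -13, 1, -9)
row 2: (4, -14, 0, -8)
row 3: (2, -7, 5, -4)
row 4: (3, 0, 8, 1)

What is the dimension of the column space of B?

Row reduce to echelon form.
R2 ← R2 + (4)·R1: [0, -66, 4, -44]
R3 ← R3 + (2)·R1: [0, -33, 7, -22]
R4 ← R4 + (3)·R1: [0, -39, 11, -26]
R3 ← R3 − (1/2)·R2: [0, 0, 5, 0]
R4 ← R4 − (13/22)·R2: [0, 0, 95/11, 0]
R4 ← R4 − (19/11)·R3: [0, 0, 0, 0]
Echelon form has 3 nonzero rows, so rank(B) = 3.
The column space has dimension equal to the rank: 3.

3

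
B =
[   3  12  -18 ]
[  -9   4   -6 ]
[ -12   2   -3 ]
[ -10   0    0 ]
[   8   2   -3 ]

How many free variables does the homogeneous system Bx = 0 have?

1

Row reduce to echelon form.
R2 ← R2 + (3)·R1: [0, 40, -60]
R3 ← R3 + (4)·R1: [0, 50, -75]
R4 ← R4 + (10/3)·R1: [0, 40, -60]
R5 ← R5 − (8/3)·R1: [0, -30, 45]
R3 ← R3 − (5/4)·R2: [0, 0, 0]
R4 ← R4 − R2: [0, 0, 0]
R5 ← R5 + (3/4)·R2: [0, 0, 0]
2 nonzero rows, so rank(B) = 2.
B has 3 columns; by rank–nullity, nullity = 3 − 2 = 1.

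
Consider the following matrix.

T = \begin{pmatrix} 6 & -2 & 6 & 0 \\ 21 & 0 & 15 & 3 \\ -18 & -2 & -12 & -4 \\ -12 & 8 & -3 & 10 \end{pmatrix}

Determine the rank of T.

Row reduce to echelon form.
R2 ← R2 − (7/2)·R1: [0, 7, -6, 3]
R3 ← R3 + (3)·R1: [0, -8, 6, -4]
R4 ← R4 + (2)·R1: [0, 4, 9, 10]
R3 ← R3 + (8/7)·R2: [0, 0, -6/7, -4/7]
R4 ← R4 − (4/7)·R2: [0, 0, 87/7, 58/7]
R4 ← R4 + (29/2)·R3: [0, 0, 0, 0]
Echelon form has 3 nonzero rows, so rank(T) = 3.

3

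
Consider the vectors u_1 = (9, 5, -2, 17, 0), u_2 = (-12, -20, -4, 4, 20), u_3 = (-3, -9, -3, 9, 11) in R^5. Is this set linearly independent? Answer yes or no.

no

Form the matrix with these vectors as rows and row reduce.
R2 ← R2 + (4/3)·R1: [0, -40/3, -20/3, 80/3, 20]
R3 ← R3 + (1/3)·R1: [0, -22/3, -11/3, 44/3, 11]
R3 ← R3 − (11/20)·R2: [0, 0, 0, 0, 0]
2 nonzero rows, so the 3 vectors span a space of dimension 2.
Since 2 < 3, the vectors are linearly dependent.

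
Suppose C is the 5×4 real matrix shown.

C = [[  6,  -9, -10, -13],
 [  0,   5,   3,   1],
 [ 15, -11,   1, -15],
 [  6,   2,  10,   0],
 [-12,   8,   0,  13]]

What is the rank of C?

Row reduce to echelon form.
R3 ← R3 − (5/2)·R1: [0, 23/2, 26, 35/2]
R4 ← R4 − R1: [0, 11, 20, 13]
R5 ← R5 + (2)·R1: [0, -10, -20, -13]
R3 ← R3 − (23/10)·R2: [0, 0, 191/10, 76/5]
R4 ← R4 − (11/5)·R2: [0, 0, 67/5, 54/5]
R5 ← R5 + (2)·R2: [0, 0, -14, -11]
R4 ← R4 − (134/191)·R3: [0, 0, 0, 26/191]
R5 ← R5 + (140/191)·R3: [0, 0, 0, 27/191]
R5 ← R5 − (27/26)·R4: [0, 0, 0, 0]
Echelon form has 4 nonzero rows, so rank(C) = 4.

4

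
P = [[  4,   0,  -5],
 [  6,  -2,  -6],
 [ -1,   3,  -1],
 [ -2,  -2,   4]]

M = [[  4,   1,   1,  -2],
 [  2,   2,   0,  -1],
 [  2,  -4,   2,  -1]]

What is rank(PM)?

First compute PM:
[[  6,  24,  -6,  -3],
 [  8,  26,  -6,  -4],
 [  0,   9,  -3,   0],
 [ -4, -22,   6,   2]]
Now row reduce the product.
R2 ← R2 − (4/3)·R1: [0, -6, 2, 0]
R4 ← R4 + (2/3)·R1: [0, -6, 2, 0]
R3 ← R3 + (3/2)·R2: [0, 0, 0, 0]
R4 ← R4 − R2: [0, 0, 0, 0]
2 nonzero rows, so rank(PM) = 2.

2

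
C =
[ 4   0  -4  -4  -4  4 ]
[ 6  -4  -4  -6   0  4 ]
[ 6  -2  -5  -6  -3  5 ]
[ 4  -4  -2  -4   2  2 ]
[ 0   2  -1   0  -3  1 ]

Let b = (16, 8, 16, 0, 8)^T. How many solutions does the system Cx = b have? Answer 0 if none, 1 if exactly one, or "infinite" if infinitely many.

Row reduce the augmented matrix [C | b].
R2 ← R2 − (3/2)·R1: [0, -4, 2, 0, 6, -2, -16]
R3 ← R3 − (3/2)·R1: [0, -2, 1, 0, 3, -1, -8]
R4 ← R4 − R1: [0, -4, 2, 0, 6, -2, -16]
R3 ← R3 − (1/2)·R2: [0, 0, 0, 0, 0, 0, 0]
R4 ← R4 − R2: [0, 0, 0, 0, 0, 0, 0]
R5 ← R5 + (1/2)·R2: [0, 0, 0, 0, 0, 0, 0]
The echelon form has 2 nonzero rows, and every pivot lies in the first 6 columns, so rank(C) = rank([C|b]) = 2.
The system is consistent.
rank = 2 < 6 unknowns, so there are infinitely many solutions.

infinite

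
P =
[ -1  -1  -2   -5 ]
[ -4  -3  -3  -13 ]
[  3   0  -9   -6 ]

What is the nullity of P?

2

Row reduce to echelon form.
R2 ← R2 − (4)·R1: [0, 1, 5, 7]
R3 ← R3 + (3)·R1: [0, -3, -15, -21]
R3 ← R3 + (3)·R2: [0, 0, 0, 0]
2 nonzero rows, so rank(P) = 2.
P has 4 columns; by rank–nullity, nullity = 4 − 2 = 2.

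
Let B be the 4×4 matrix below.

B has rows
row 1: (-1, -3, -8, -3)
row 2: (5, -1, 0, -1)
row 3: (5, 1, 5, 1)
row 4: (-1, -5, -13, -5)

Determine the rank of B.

Row reduce to echelon form.
R2 ← R2 + (5)·R1: [0, -16, -40, -16]
R3 ← R3 + (5)·R1: [0, -14, -35, -14]
R4 ← R4 − R1: [0, -2, -5, -2]
R3 ← R3 − (7/8)·R2: [0, 0, 0, 0]
R4 ← R4 − (1/8)·R2: [0, 0, 0, 0]
Echelon form has 2 nonzero rows, so rank(B) = 2.

2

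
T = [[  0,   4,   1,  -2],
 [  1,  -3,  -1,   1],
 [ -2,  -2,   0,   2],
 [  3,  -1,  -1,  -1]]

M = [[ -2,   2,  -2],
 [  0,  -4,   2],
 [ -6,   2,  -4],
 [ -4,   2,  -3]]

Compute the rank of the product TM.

First compute TM:
[[  2, -18,  10],
 [  0,  14,  -7],
 [ -4,   8,  -6],
 [  4,   6,  -1]]
Now row reduce the product.
R3 ← R3 + (2)·R1: [0, -28, 14]
R4 ← R4 − (2)·R1: [0, 42, -21]
R3 ← R3 + (2)·R2: [0, 0, 0]
R4 ← R4 − (3)·R2: [0, 0, 0]
2 nonzero rows, so rank(TM) = 2.

2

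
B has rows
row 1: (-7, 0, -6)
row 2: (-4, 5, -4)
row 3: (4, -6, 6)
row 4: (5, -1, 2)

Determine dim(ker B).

0

Row reduce to echelon form.
R2 ← R2 − (4/7)·R1: [0, 5, -4/7]
R3 ← R3 + (4/7)·R1: [0, -6, 18/7]
R4 ← R4 + (5/7)·R1: [0, -1, -16/7]
R3 ← R3 + (6/5)·R2: [0, 0, 66/35]
R4 ← R4 + (1/5)·R2: [0, 0, -12/5]
R4 ← R4 + (14/11)·R3: [0, 0, 0]
3 nonzero rows, so rank(B) = 3.
B has 3 columns; by rank–nullity, nullity = 3 − 3 = 0.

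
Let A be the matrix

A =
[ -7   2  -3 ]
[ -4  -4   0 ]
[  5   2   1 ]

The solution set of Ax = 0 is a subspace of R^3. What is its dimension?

Row reduce to echelon form.
R2 ← R2 − (4/7)·R1: [0, -36/7, 12/7]
R3 ← R3 + (5/7)·R1: [0, 24/7, -8/7]
R3 ← R3 + (2/3)·R2: [0, 0, 0]
2 nonzero rows, so rank(A) = 2.
A has 3 columns; by rank–nullity, nullity = 3 − 2 = 1.

1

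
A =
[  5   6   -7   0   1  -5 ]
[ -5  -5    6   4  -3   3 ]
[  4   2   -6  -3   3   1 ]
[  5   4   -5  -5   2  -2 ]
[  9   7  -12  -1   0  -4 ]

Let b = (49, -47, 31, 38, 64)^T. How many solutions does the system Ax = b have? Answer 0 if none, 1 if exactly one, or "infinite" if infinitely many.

infinite

Row reduce the augmented matrix [A | b].
R2 ← R2 + R1: [0, 1, -1, 4, -2, -2, 2]
R3 ← R3 − (4/5)·R1: [0, -14/5, -2/5, -3, 11/5, 5, -41/5]
R4 ← R4 − R1: [0, -2, 2, -5, 1, 3, -11]
R5 ← R5 − (9/5)·R1: [0, -19/5, 3/5, -1, -9/5, 5, -121/5]
R3 ← R3 + (14/5)·R2: [0, 0, -16/5, 41/5, -17/5, -3/5, -13/5]
R4 ← R4 + (2)·R2: [0, 0, 0, 3, -3, -1, -7]
R5 ← R5 + (19/5)·R2: [0, 0, -16/5, 71/5, -47/5, -13/5, -83/5]
R5 ← R5 − R3: [0, 0, 0, 6, -6, -2, -14]
R5 ← R5 − (2)·R4: [0, 0, 0, 0, 0, 0, 0]
The echelon form has 4 nonzero rows, and every pivot lies in the first 6 columns, so rank(A) = rank([A|b]) = 4.
The system is consistent.
rank = 4 < 6 unknowns, so there are infinitely many solutions.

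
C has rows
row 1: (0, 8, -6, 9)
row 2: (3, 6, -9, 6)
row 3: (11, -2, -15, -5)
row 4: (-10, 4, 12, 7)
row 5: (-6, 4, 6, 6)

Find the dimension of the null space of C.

Row reduce to echelon form.
Swap R1 ↔ R2
R3 ← R3 − (11/3)·R1: [0, -24, 18, -27]
R4 ← R4 + (10/3)·R1: [0, 24, -18, 27]
R5 ← R5 + (2)·R1: [0, 16, -12, 18]
R3 ← R3 + (3)·R2: [0, 0, 0, 0]
R4 ← R4 − (3)·R2: [0, 0, 0, 0]
R5 ← R5 − (2)·R2: [0, 0, 0, 0]
2 nonzero rows, so rank(C) = 2.
C has 4 columns; by rank–nullity, nullity = 4 − 2 = 2.

2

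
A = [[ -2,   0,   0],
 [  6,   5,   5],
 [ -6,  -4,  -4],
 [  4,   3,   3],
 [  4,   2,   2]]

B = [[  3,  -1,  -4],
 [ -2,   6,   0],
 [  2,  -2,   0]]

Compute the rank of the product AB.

First compute AB:
[[ -6,   2,   8],
 [ 18,  14, -24],
 [-18, -10,  24],
 [ 12,   8, -16],
 [ 12,   4, -16]]
Now row reduce the product.
R2 ← R2 + (3)·R1: [0, 20, 0]
R3 ← R3 − (3)·R1: [0, -16, 0]
R4 ← R4 + (2)·R1: [0, 12, 0]
R5 ← R5 + (2)·R1: [0, 8, 0]
R3 ← R3 + (4/5)·R2: [0, 0, 0]
R4 ← R4 − (3/5)·R2: [0, 0, 0]
R5 ← R5 − (2/5)·R2: [0, 0, 0]
2 nonzero rows, so rank(AB) = 2.

2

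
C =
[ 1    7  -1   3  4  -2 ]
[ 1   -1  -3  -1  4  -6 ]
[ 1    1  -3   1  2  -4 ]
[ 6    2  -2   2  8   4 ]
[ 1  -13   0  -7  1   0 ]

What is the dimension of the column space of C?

4

Row reduce to echelon form.
R2 ← R2 − R1: [0, -8, -2, -4, 0, -4]
R3 ← R3 − R1: [0, -6, -2, -2, -2, -2]
R4 ← R4 − (6)·R1: [0, -40, 4, -16, -16, 16]
R5 ← R5 − R1: [0, -20, 1, -10, -3, 2]
R3 ← R3 − (3/4)·R2: [0, 0, -1/2, 1, -2, 1]
R4 ← R4 − (5)·R2: [0, 0, 14, 4, -16, 36]
R5 ← R5 − (5/2)·R2: [0, 0, 6, 0, -3, 12]
R4 ← R4 + (28)·R3: [0, 0, 0, 32, -72, 64]
R5 ← R5 + (12)·R3: [0, 0, 0, 12, -27, 24]
R5 ← R5 − (3/8)·R4: [0, 0, 0, 0, 0, 0]
Echelon form has 4 nonzero rows, so rank(C) = 4.
The column space has dimension equal to the rank: 4.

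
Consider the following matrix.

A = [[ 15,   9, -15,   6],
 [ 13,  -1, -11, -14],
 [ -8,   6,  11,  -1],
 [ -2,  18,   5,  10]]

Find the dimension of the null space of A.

0

Row reduce to echelon form.
R2 ← R2 − (13/15)·R1: [0, -44/5, 2, -96/5]
R3 ← R3 + (8/15)·R1: [0, 54/5, 3, 11/5]
R4 ← R4 + (2/15)·R1: [0, 96/5, 3, 54/5]
R3 ← R3 + (27/22)·R2: [0, 0, 60/11, -235/11]
R4 ← R4 + (24/11)·R2: [0, 0, 81/11, -342/11]
R4 ← R4 − (27/20)·R3: [0, 0, 0, -9/4]
4 nonzero rows, so rank(A) = 4.
A has 4 columns; by rank–nullity, nullity = 4 − 4 = 0.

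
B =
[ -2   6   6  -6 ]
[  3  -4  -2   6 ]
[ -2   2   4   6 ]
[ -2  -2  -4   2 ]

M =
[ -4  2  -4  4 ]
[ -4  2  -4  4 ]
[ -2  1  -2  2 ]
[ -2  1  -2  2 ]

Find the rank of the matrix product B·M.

1

First compute BM:
[[-16,   8, -16,  16],
 [ -4,   2,  -4,   4],
 [-20,  10, -20,  20],
 [ 20, -10,  20, -20]]
Now row reduce the product.
R2 ← R2 − (1/4)·R1: [0, 0, 0, 0]
R3 ← R3 − (5/4)·R1: [0, 0, 0, 0]
R4 ← R4 + (5/4)·R1: [0, 0, 0, 0]
1 nonzero row, so rank(BM) = 1.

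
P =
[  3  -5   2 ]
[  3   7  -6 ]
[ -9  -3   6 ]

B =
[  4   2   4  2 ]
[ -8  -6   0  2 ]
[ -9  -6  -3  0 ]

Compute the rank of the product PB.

First compute PB:
[[ 34,  24,   6,  -4],
 [ 10,   0,  30,  20],
 [-66, -36, -54, -24]]
Now row reduce the product.
R2 ← R2 − (5/17)·R1: [0, -120/17, 480/17, 360/17]
R3 ← R3 + (33/17)·R1: [0, 180/17, -720/17, -540/17]
R3 ← R3 + (3/2)·R2: [0, 0, 0, 0]
2 nonzero rows, so rank(PB) = 2.

2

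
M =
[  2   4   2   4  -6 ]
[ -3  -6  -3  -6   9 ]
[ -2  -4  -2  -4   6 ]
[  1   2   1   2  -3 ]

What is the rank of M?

1

Row reduce to echelon form.
R2 ← R2 + (3/2)·R1: [0, 0, 0, 0, 0]
R3 ← R3 + R1: [0, 0, 0, 0, 0]
R4 ← R4 − (1/2)·R1: [0, 0, 0, 0, 0]
Echelon form has 1 nonzero row, so rank(M) = 1.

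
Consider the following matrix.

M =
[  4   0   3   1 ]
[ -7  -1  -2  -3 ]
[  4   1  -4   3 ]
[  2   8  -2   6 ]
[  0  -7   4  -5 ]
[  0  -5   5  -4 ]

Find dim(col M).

Row reduce to echelon form.
R2 ← R2 + (7/4)·R1: [0, -1, 13/4, -5/4]
R3 ← R3 − R1: [0, 1, -7, 2]
R4 ← R4 − (1/2)·R1: [0, 8, -7/2, 11/2]
R3 ← R3 + R2: [0, 0, -15/4, 3/4]
R4 ← R4 + (8)·R2: [0, 0, 45/2, -9/2]
R5 ← R5 − (7)·R2: [0, 0, -75/4, 15/4]
R6 ← R6 − (5)·R2: [0, 0, -45/4, 9/4]
R4 ← R4 + (6)·R3: [0, 0, 0, 0]
R5 ← R5 − (5)·R3: [0, 0, 0, 0]
R6 ← R6 − (3)·R3: [0, 0, 0, 0]
Echelon form has 3 nonzero rows, so rank(M) = 3.
The column space has dimension equal to the rank: 3.

3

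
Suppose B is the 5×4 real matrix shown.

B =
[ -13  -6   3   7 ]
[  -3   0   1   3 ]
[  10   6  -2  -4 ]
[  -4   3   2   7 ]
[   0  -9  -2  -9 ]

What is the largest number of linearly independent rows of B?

Row reduce to echelon form.
R2 ← R2 − (3/13)·R1: [0, 18/13, 4/13, 18/13]
R3 ← R3 + (10/13)·R1: [0, 18/13, 4/13, 18/13]
R4 ← R4 − (4/13)·R1: [0, 63/13, 14/13, 63/13]
R3 ← R3 − R2: [0, 0, 0, 0]
R4 ← R4 − (7/2)·R2: [0, 0, 0, 0]
R5 ← R5 + (13/2)·R2: [0, 0, 0, 0]
Echelon form has 2 nonzero rows, so rank(B) = 2.
The rank gives the maximum number of linearly independent rows: 2.

2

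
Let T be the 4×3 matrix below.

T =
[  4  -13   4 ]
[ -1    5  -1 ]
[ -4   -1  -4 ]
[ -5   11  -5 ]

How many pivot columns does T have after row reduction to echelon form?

2

Row reduce to echelon form.
R2 ← R2 + (1/4)·R1: [0, 7/4, 0]
R3 ← R3 + R1: [0, -14, 0]
R4 ← R4 + (5/4)·R1: [0, -21/4, 0]
R3 ← R3 + (8)·R2: [0, 0, 0]
R4 ← R4 + (3)·R2: [0, 0, 0]
Echelon form has 2 nonzero rows, so rank(T) = 2.
Each nonzero row contributes one pivot column: 2 pivot columns.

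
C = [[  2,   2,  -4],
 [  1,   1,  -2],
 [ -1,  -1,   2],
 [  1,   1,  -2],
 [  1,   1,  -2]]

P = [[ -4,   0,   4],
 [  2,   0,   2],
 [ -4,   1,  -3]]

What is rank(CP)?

First compute CP:
[[ 12,  -4,  24],
 [  6,  -2,  12],
 [ -6,   2, -12],
 [  6,  -2,  12],
 [  6,  -2,  12]]
Now row reduce the product.
R2 ← R2 − (1/2)·R1: [0, 0, 0]
R3 ← R3 + (1/2)·R1: [0, 0, 0]
R4 ← R4 − (1/2)·R1: [0, 0, 0]
R5 ← R5 − (1/2)·R1: [0, 0, 0]
1 nonzero row, so rank(CP) = 1.

1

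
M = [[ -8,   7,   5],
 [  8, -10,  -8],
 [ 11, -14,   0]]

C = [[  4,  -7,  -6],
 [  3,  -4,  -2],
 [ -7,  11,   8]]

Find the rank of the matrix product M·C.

First compute MC:
[[-46,  83,  74],
 [ 58, -104, -92],
 [  2, -21, -38]]
Now row reduce the product.
R2 ← R2 + (29/23)·R1: [0, 15/23, 30/23]
R3 ← R3 + (1/23)·R1: [0, -400/23, -800/23]
R3 ← R3 + (80/3)·R2: [0, 0, 0]
2 nonzero rows, so rank(MC) = 2.

2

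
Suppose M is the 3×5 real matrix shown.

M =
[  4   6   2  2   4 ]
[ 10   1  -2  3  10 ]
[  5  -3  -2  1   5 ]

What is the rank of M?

Row reduce to echelon form.
R2 ← R2 − (5/2)·R1: [0, -14, -7, -2, 0]
R3 ← R3 − (5/4)·R1: [0, -21/2, -9/2, -3/2, 0]
R3 ← R3 − (3/4)·R2: [0, 0, 3/4, 0, 0]
Echelon form has 3 nonzero rows, so rank(M) = 3.

3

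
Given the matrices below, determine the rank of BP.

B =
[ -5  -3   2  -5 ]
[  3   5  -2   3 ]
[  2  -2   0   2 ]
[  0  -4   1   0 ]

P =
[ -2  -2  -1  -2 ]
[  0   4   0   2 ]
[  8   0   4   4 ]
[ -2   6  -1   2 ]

First compute BP:
[[ 36, -32,  18,   2],
 [-28,  32, -14,   2],
 [ -8,   0,  -4,  -4],
 [  8, -16,   4,  -4]]
Now row reduce the product.
R2 ← R2 + (7/9)·R1: [0, 64/9, 0, 32/9]
R3 ← R3 + (2/9)·R1: [0, -64/9, 0, -32/9]
R4 ← R4 − (2/9)·R1: [0, -80/9, 0, -40/9]
R3 ← R3 + R2: [0, 0, 0, 0]
R4 ← R4 + (5/4)·R2: [0, 0, 0, 0]
2 nonzero rows, so rank(BP) = 2.

2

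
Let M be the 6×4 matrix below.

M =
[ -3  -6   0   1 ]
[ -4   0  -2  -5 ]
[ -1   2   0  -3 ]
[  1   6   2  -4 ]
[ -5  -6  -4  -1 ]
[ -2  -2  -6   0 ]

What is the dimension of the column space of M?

3

Row reduce to echelon form.
R2 ← R2 − (4/3)·R1: [0, 8, -2, -19/3]
R3 ← R3 − (1/3)·R1: [0, 4, 0, -10/3]
R4 ← R4 + (1/3)·R1: [0, 4, 2, -11/3]
R5 ← R5 − (5/3)·R1: [0, 4, -4, -8/3]
R6 ← R6 − (2/3)·R1: [0, 2, -6, -2/3]
R3 ← R3 − (1/2)·R2: [0, 0, 1, -1/6]
R4 ← R4 − (1/2)·R2: [0, 0, 3, -1/2]
R5 ← R5 − (1/2)·R2: [0, 0, -3, 1/2]
R6 ← R6 − (1/4)·R2: [0, 0, -11/2, 11/12]
R4 ← R4 − (3)·R3: [0, 0, 0, 0]
R5 ← R5 + (3)·R3: [0, 0, 0, 0]
R6 ← R6 + (11/2)·R3: [0, 0, 0, 0]
Echelon form has 3 nonzero rows, so rank(M) = 3.
The column space has dimension equal to the rank: 3.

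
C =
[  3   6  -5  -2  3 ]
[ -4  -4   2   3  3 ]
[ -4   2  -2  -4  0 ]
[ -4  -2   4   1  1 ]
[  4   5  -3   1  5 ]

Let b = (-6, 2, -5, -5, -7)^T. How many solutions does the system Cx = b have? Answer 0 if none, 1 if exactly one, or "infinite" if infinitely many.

0

Row reduce the augmented matrix [C | b].
R2 ← R2 + (4/3)·R1: [0, 4, -14/3, 1/3, 7, -6]
R3 ← R3 + (4/3)·R1: [0, 10, -26/3, -20/3, 4, -13]
R4 ← R4 + (4/3)·R1: [0, 6, -8/3, -5/3, 5, -13]
R5 ← R5 − (4/3)·R1: [0, -3, 11/3, 11/3, 1, 1]
R3 ← R3 − (5/2)·R2: [0, 0, 3, -15/2, -27/2, 2]
R4 ← R4 − (3/2)·R2: [0, 0, 13/3, -13/6, -11/2, -4]
R5 ← R5 + (3/4)·R2: [0, 0, 1/6, 47/12, 25/4, -7/2]
R4 ← R4 − (13/9)·R3: [0, 0, 0, 26/3, 14, -62/9]
R5 ← R5 − (1/18)·R3: [0, 0, 0, 13/3, 7, -65/18]
R5 ← R5 − (1/2)·R4: [0, 0, 0, 0, 0, -1/6]
The echelon form has 5 nonzero rows; the last pivot sits in the augmented column, so rank(C) = 4 but rank([C|b]) = 5.
Since the ranks differ, the system is inconsistent.
It has no solutions.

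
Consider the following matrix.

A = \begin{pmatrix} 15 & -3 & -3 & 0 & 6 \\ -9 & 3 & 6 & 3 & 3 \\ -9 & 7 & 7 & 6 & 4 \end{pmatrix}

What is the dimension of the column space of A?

3

Row reduce to echelon form.
R2 ← R2 + (3/5)·R1: [0, 6/5, 21/5, 3, 33/5]
R3 ← R3 + (3/5)·R1: [0, 26/5, 26/5, 6, 38/5]
R3 ← R3 − (13/3)·R2: [0, 0, -13, -7, -21]
Echelon form has 3 nonzero rows, so rank(A) = 3.
The column space has dimension equal to the rank: 3.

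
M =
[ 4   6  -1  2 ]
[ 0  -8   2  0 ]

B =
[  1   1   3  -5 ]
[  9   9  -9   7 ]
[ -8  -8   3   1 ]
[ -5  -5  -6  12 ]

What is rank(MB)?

First compute MB:
[[ 56,  56, -57,  45],
 [-88, -88,  78, -54]]
Now row reduce the product.
R2 ← R2 + (11/7)·R1: [0, 0, -81/7, 117/7]
2 nonzero rows, so rank(MB) = 2.

2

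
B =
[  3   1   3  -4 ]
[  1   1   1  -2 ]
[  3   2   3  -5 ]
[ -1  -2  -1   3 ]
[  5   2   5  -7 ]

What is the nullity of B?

Row reduce to echelon form.
R2 ← R2 − (1/3)·R1: [0, 2/3, 0, -2/3]
R3 ← R3 − R1: [0, 1, 0, -1]
R4 ← R4 + (1/3)·R1: [0, -5/3, 0, 5/3]
R5 ← R5 − (5/3)·R1: [0, 1/3, 0, -1/3]
R3 ← R3 − (3/2)·R2: [0, 0, 0, 0]
R4 ← R4 + (5/2)·R2: [0, 0, 0, 0]
R5 ← R5 − (1/2)·R2: [0, 0, 0, 0]
2 nonzero rows, so rank(B) = 2.
B has 4 columns; by rank–nullity, nullity = 4 − 2 = 2.

2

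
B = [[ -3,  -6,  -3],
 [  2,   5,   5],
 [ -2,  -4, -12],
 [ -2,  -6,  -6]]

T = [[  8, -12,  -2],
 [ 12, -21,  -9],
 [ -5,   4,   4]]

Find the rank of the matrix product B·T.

3

First compute BT:
[[-81, 150,  48],
 [ 51, -109, -29],
 [ -4,  60,  -8],
 [-58, 126,  34]]
Now row reduce the product.
R2 ← R2 + (17/27)·R1: [0, -131/9, 11/9]
R3 ← R3 − (4/81)·R1: [0, 1420/27, -280/27]
R4 ← R4 − (58/81)·R1: [0, 502/27, -10/27]
R3 ← R3 + (1420/393)·R2: [0, 0, -780/131]
R4 ← R4 + (502/393)·R2: [0, 0, 156/131]
R4 ← R4 + (1/5)·R3: [0, 0, 0]
3 nonzero rows, so rank(BT) = 3.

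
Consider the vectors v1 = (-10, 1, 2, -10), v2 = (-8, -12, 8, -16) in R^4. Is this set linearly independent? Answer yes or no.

Form the matrix with these vectors as rows and row reduce.
R2 ← R2 − (4/5)·R1: [0, -64/5, 32/5, -8]
2 nonzero rows, so the 2 vectors span a space of dimension 2.
Since 2 = 2, the vectors are linearly independent.

yes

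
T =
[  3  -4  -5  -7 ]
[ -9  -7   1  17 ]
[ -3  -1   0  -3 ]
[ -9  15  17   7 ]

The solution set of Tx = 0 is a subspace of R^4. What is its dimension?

0

Row reduce to echelon form.
R2 ← R2 + (3)·R1: [0, -19, -14, -4]
R3 ← R3 + R1: [0, -5, -5, -10]
R4 ← R4 + (3)·R1: [0, 3, 2, -14]
R3 ← R3 − (5/19)·R2: [0, 0, -25/19, -170/19]
R4 ← R4 + (3/19)·R2: [0, 0, -4/19, -278/19]
R4 ← R4 − (4/25)·R3: [0, 0, 0, -66/5]
4 nonzero rows, so rank(T) = 4.
T has 4 columns; by rank–nullity, nullity = 4 − 4 = 0.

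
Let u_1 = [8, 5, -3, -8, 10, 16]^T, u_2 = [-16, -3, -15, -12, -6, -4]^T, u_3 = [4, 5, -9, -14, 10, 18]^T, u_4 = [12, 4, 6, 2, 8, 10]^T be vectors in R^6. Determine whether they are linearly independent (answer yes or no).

no

Form the matrix with these vectors as rows and row reduce.
R2 ← R2 + (2)·R1: [0, 7, -21, -28, 14, 28]
R3 ← R3 − (1/2)·R1: [0, 5/2, -15/2, -10, 5, 10]
R4 ← R4 − (3/2)·R1: [0, -7/2, 21/2, 14, -7, -14]
R3 ← R3 − (5/14)·R2: [0, 0, 0, 0, 0, 0]
R4 ← R4 + (1/2)·R2: [0, 0, 0, 0, 0, 0]
2 nonzero rows, so the 4 vectors span a space of dimension 2.
Since 2 < 4, the vectors are linearly dependent.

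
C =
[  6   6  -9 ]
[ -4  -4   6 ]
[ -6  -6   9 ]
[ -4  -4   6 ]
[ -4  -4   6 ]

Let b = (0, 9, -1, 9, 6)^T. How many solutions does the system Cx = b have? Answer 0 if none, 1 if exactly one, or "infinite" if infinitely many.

Row reduce the augmented matrix [C | b].
R2 ← R2 + (2/3)·R1: [0, 0, 0, 9]
R3 ← R3 + R1: [0, 0, 0, -1]
R4 ← R4 + (2/3)·R1: [0, 0, 0, 9]
R5 ← R5 + (2/3)·R1: [0, 0, 0, 6]
R3 ← R3 + (1/9)·R2: [0, 0, 0, 0]
R4 ← R4 − R2: [0, 0, 0, 0]
R5 ← R5 − (2/3)·R2: [0, 0, 0, 0]
The echelon form has 2 nonzero rows; the last pivot sits in the augmented column, so rank(C) = 1 but rank([C|b]) = 2.
Since the ranks differ, the system is inconsistent.
It has no solutions.

0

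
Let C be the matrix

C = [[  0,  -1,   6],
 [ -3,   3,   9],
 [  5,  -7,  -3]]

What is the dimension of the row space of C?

2

Row reduce to echelon form.
Swap R1 ↔ R2
R3 ← R3 + (5/3)·R1: [0, -2, 12]
R3 ← R3 − (2)·R2: [0, 0, 0]
Echelon form has 2 nonzero rows, so rank(C) = 2.
The row space has dimension equal to the rank: 2.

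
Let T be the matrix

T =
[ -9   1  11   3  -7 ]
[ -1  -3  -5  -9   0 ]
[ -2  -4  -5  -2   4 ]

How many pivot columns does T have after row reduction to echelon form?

Row reduce to echelon form.
R2 ← R2 − (1/9)·R1: [0, -28/9, -56/9, -28/3, 7/9]
R3 ← R3 − (2/9)·R1: [0, -38/9, -67/9, -8/3, 50/9]
R3 ← R3 − (19/14)·R2: [0, 0, 1, 10, 9/2]
Echelon form has 3 nonzero rows, so rank(T) = 3.
Each nonzero row contributes one pivot column: 3 pivot columns.

3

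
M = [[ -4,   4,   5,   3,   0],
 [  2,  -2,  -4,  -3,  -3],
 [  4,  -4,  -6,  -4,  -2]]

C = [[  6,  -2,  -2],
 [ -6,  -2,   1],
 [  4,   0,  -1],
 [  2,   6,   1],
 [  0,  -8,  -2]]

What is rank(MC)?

2

First compute MC:
[[-22,  18,  10],
 [  2,   6,   1],
 [ 16,  -8,  -6]]
Now row reduce the product.
R2 ← R2 + (1/11)·R1: [0, 84/11, 21/11]
R3 ← R3 + (8/11)·R1: [0, 56/11, 14/11]
R3 ← R3 − (2/3)·R2: [0, 0, 0]
2 nonzero rows, so rank(MC) = 2.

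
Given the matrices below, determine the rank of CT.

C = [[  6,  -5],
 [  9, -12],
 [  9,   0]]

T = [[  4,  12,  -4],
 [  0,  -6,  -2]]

First compute CT:
[[ 24, 102, -14],
 [ 36, 180, -12],
 [ 36, 108, -36]]
Now row reduce the product.
R2 ← R2 − (3/2)·R1: [0, 27, 9]
R3 ← R3 − (3/2)·R1: [0, -45, -15]
R3 ← R3 + (5/3)·R2: [0, 0, 0]
2 nonzero rows, so rank(CT) = 2.

2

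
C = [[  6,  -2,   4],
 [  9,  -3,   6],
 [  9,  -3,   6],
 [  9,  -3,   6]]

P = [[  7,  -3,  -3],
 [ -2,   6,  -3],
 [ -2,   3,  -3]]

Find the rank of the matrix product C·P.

1

First compute CP:
[[ 38, -18, -24],
 [ 57, -27, -36],
 [ 57, -27, -36],
 [ 57, -27, -36]]
Now row reduce the product.
R2 ← R2 − (3/2)·R1: [0, 0, 0]
R3 ← R3 − (3/2)·R1: [0, 0, 0]
R4 ← R4 − (3/2)·R1: [0, 0, 0]
1 nonzero row, so rank(CP) = 1.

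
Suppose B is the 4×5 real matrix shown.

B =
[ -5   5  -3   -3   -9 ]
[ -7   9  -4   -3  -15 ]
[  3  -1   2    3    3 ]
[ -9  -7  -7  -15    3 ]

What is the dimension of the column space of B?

Row reduce to echelon form.
R2 ← R2 − (7/5)·R1: [0, 2, 1/5, 6/5, -12/5]
R3 ← R3 + (3/5)·R1: [0, 2, 1/5, 6/5, -12/5]
R4 ← R4 − (9/5)·R1: [0, -16, -8/5, -48/5, 96/5]
R3 ← R3 − R2: [0, 0, 0, 0, 0]
R4 ← R4 + (8)·R2: [0, 0, 0, 0, 0]
Echelon form has 2 nonzero rows, so rank(B) = 2.
The column space has dimension equal to the rank: 2.

2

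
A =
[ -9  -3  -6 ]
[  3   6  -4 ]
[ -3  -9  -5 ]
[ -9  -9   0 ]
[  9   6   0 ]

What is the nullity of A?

Row reduce to echelon form.
R2 ← R2 + (1/3)·R1: [0, 5, -6]
R3 ← R3 − (1/3)·R1: [0, -8, -3]
R4 ← R4 − R1: [0, -6, 6]
R5 ← R5 + R1: [0, 3, -6]
R3 ← R3 + (8/5)·R2: [0, 0, -63/5]
R4 ← R4 + (6/5)·R2: [0, 0, -6/5]
R5 ← R5 − (3/5)·R2: [0, 0, -12/5]
R4 ← R4 − (2/21)·R3: [0, 0, 0]
R5 ← R5 − (4/21)·R3: [0, 0, 0]
3 nonzero rows, so rank(A) = 3.
A has 3 columns; by rank–nullity, nullity = 3 − 3 = 0.

0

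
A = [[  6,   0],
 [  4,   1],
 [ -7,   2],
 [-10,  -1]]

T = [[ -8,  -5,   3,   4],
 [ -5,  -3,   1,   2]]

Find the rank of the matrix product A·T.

2

First compute AT:
[[-48, -30,  18,  24],
 [-37, -23,  13,  18],
 [ 46,  29, -19, -24],
 [ 85,  53, -31, -42]]
Now row reduce the product.
R2 ← R2 − (37/48)·R1: [0, 1/8, -7/8, -1/2]
R3 ← R3 + (23/24)·R1: [0, 1/4, -7/4, -1]
R4 ← R4 + (85/48)·R1: [0, -1/8, 7/8, 1/2]
R3 ← R3 − (2)·R2: [0, 0, 0, 0]
R4 ← R4 + R2: [0, 0, 0, 0]
2 nonzero rows, so rank(AT) = 2.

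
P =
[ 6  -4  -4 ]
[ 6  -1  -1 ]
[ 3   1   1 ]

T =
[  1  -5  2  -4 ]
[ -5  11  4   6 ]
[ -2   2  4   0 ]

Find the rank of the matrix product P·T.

First compute PT:
[[ 34, -82, -20, -48],
 [ 13, -43,   4, -30],
 [ -4,  -2,  14,  -6]]
Now row reduce the product.
R2 ← R2 − (13/34)·R1: [0, -198/17, 198/17, -198/17]
R3 ← R3 + (2/17)·R1: [0, -198/17, 198/17, -198/17]
R3 ← R3 − R2: [0, 0, 0, 0]
2 nonzero rows, so rank(PT) = 2.

2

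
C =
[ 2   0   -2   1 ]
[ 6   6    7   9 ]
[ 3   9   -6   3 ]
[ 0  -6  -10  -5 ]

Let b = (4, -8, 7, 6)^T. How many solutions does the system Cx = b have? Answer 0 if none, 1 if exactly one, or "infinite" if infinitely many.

0

Row reduce the augmented matrix [C | b].
R2 ← R2 − (3)·R1: [0, 6, 13, 6, -20]
R3 ← R3 − (3/2)·R1: [0, 9, -3, 3/2, 1]
R3 ← R3 − (3/2)·R2: [0, 0, -45/2, -15/2, 31]
R4 ← R4 + R2: [0, 0, 3, 1, -14]
R4 ← R4 + (2/15)·R3: [0, 0, 0, 0, -148/15]
The echelon form has 4 nonzero rows; the last pivot sits in the augmented column, so rank(C) = 3 but rank([C|b]) = 4.
Since the ranks differ, the system is inconsistent.
It has no solutions.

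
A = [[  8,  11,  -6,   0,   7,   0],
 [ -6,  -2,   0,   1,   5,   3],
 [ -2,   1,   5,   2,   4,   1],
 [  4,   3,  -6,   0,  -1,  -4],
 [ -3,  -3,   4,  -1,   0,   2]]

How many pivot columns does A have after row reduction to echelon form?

Row reduce to echelon form.
R2 ← R2 + (3/4)·R1: [0, 25/4, -9/2, 1, 41/4, 3]
R3 ← R3 + (1/4)·R1: [0, 15/4, 7/2, 2, 23/4, 1]
R4 ← R4 − (1/2)·R1: [0, -5/2, -3, 0, -9/2, -4]
R5 ← R5 + (3/8)·R1: [0, 9/8, 7/4, -1, 21/8, 2]
R3 ← R3 − (3/5)·R2: [0, 0, 31/5, 7/5, -2/5, -4/5]
R4 ← R4 + (2/5)·R2: [0, 0, -24/5, 2/5, -2/5, -14/5]
R5 ← R5 − (9/50)·R2: [0, 0, 64/25, -59/50, 39/50, 73/50]
R4 ← R4 + (24/31)·R3: [0, 0, 0, 46/31, -22/31, -106/31]
R5 ← R5 − (64/155)·R3: [0, 0, 0, -109/62, 293/310, 111/62]
R5 ← R5 + (109/92)·R4: [0, 0, 0, 0, 12/115, -52/23]
Echelon form has 5 nonzero rows, so rank(A) = 5.
Each nonzero row contributes one pivot column: 5 pivot columns.

5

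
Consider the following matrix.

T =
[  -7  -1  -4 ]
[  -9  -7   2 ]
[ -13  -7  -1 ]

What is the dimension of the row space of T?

2

Row reduce to echelon form.
R2 ← R2 − (9/7)·R1: [0, -40/7, 50/7]
R3 ← R3 − (13/7)·R1: [0, -36/7, 45/7]
R3 ← R3 − (9/10)·R2: [0, 0, 0]
Echelon form has 2 nonzero rows, so rank(T) = 2.
The row space has dimension equal to the rank: 2.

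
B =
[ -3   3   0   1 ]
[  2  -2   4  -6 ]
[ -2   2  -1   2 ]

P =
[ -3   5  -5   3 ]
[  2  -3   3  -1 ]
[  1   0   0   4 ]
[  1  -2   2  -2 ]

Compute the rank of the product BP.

First compute BP:
[[ 16, -26,  26, -14],
 [-12,  28, -28,  36],
 [ 11, -20,  20, -16]]
Now row reduce the product.
R2 ← R2 + (3/4)·R1: [0, 17/2, -17/2, 51/2]
R3 ← R3 − (11/16)·R1: [0, -17/8, 17/8, -51/8]
R3 ← R3 + (1/4)·R2: [0, 0, 0, 0]
2 nonzero rows, so rank(BP) = 2.

2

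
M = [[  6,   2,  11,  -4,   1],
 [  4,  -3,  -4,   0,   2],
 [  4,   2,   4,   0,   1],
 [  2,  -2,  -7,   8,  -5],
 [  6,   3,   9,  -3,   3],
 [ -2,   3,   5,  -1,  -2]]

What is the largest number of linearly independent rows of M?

Row reduce to echelon form.
R2 ← R2 − (2/3)·R1: [0, -13/3, -34/3, 8/3, 4/3]
R3 ← R3 − (2/3)·R1: [0, 2/3, -10/3, 8/3, 1/3]
R4 ← R4 − (1/3)·R1: [0, -8/3, -32/3, 28/3, -16/3]
R5 ← R5 − R1: [0, 1, -2, 1, 2]
R6 ← R6 + (1/3)·R1: [0, 11/3, 26/3, -7/3, -5/3]
R3 ← R3 + (2/13)·R2: [0, 0, -66/13, 40/13, 7/13]
R4 ← R4 − (8/13)·R2: [0, 0, -48/13, 100/13, -80/13]
R5 ← R5 + (3/13)·R2: [0, 0, -60/13, 21/13, 30/13]
R6 ← R6 + (11/13)·R2: [0, 0, -12/13, -1/13, -7/13]
R4 ← R4 − (8/11)·R3: [0, 0, 0, 60/11, -72/11]
R5 ← R5 − (10/11)·R3: [0, 0, 0, -13/11, 20/11]
R6 ← R6 − (2/11)·R3: [0, 0, 0, -7/11, -7/11]
R5 ← R5 + (13/60)·R4: [0, 0, 0, 0, 2/5]
R6 ← R6 + (7/60)·R4: [0, 0, 0, 0, -7/5]
R6 ← R6 + (7/2)·R5: [0, 0, 0, 0, 0]
Echelon form has 5 nonzero rows, so rank(M) = 5.
The rank gives the maximum number of linearly independent rows: 5.

5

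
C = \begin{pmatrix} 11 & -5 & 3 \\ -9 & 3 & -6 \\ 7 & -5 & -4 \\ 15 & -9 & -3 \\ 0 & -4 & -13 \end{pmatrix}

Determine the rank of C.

2

Row reduce to echelon form.
R2 ← R2 + (9/11)·R1: [0, -12/11, -39/11]
R3 ← R3 − (7/11)·R1: [0, -20/11, -65/11]
R4 ← R4 − (15/11)·R1: [0, -24/11, -78/11]
R3 ← R3 − (5/3)·R2: [0, 0, 0]
R4 ← R4 − (2)·R2: [0, 0, 0]
R5 ← R5 − (11/3)·R2: [0, 0, 0]
Echelon form has 2 nonzero rows, so rank(C) = 2.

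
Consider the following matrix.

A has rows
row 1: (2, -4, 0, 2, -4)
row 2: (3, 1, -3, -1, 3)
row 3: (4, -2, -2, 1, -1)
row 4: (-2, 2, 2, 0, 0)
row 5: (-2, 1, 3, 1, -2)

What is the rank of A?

3

Row reduce to echelon form.
R2 ← R2 − (3/2)·R1: [0, 7, -3, -4, 9]
R3 ← R3 − (2)·R1: [0, 6, -2, -3, 7]
R4 ← R4 + R1: [0, -2, 2, 2, -4]
R5 ← R5 + R1: [0, -3, 3, 3, -6]
R3 ← R3 − (6/7)·R2: [0, 0, 4/7, 3/7, -5/7]
R4 ← R4 + (2/7)·R2: [0, 0, 8/7, 6/7, -10/7]
R5 ← R5 + (3/7)·R2: [0, 0, 12/7, 9/7, -15/7]
R4 ← R4 − (2)·R3: [0, 0, 0, 0, 0]
R5 ← R5 − (3)·R3: [0, 0, 0, 0, 0]
Echelon form has 3 nonzero rows, so rank(A) = 3.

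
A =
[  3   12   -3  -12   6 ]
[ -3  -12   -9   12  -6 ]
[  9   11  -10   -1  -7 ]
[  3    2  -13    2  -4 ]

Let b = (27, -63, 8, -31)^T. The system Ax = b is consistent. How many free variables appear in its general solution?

2

Row reduce the augmented matrix [A | b].
R2 ← R2 + R1: [0, 0, -12, 0, 0, -36]
R3 ← R3 − (3)·R1: [0, -25, -1, 35, -25, -73]
R4 ← R4 − R1: [0, -10, -10, 14, -10, -58]
Swap R2 ↔ R3
R4 ← R4 − (2/5)·R2: [0, 0, -48/5, 0, 0, -144/5]
R4 ← R4 − (4/5)·R3: [0, 0, 0, 0, 0, 0]
The echelon form has 3 nonzero rows, and every pivot lies in the first 5 columns, so rank(A) = rank([A|b]) = 3.
The system is consistent.
Free variables = (unknowns) − (rank) = 5 − 3 = 2.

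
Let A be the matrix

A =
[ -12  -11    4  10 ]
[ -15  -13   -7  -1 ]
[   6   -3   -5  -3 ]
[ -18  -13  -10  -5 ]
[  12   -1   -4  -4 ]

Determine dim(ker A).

Row reduce to echelon form.
R2 ← R2 − (5/4)·R1: [0, 3/4, -12, -27/2]
R3 ← R3 + (1/2)·R1: [0, -17/2, -3, 2]
R4 ← R4 − (3/2)·R1: [0, 7/2, -16, -20]
R5 ← R5 + R1: [0, -12, 0, 6]
R3 ← R3 + (34/3)·R2: [0, 0, -139, -151]
R4 ← R4 − (14/3)·R2: [0, 0, 40, 43]
R5 ← R5 + (16)·R2: [0, 0, -192, -210]
R4 ← R4 + (40/139)·R3: [0, 0, 0, -63/139]
R5 ← R5 − (192/139)·R3: [0, 0, 0, -198/139]
R5 ← R5 − (22/7)·R4: [0, 0, 0, 0]
4 nonzero rows, so rank(A) = 4.
A has 4 columns; by rank–nullity, nullity = 4 − 4 = 0.

0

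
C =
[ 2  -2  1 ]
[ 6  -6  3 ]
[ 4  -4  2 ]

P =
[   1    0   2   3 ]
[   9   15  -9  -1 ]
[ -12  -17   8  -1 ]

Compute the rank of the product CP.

1

First compute CP:
[[-28, -47,  30,   7],
 [-84, -141,  90,  21],
 [-56, -94,  60,  14]]
Now row reduce the product.
R2 ← R2 − (3)·R1: [0, 0, 0, 0]
R3 ← R3 − (2)·R1: [0, 0, 0, 0]
1 nonzero row, so rank(CP) = 1.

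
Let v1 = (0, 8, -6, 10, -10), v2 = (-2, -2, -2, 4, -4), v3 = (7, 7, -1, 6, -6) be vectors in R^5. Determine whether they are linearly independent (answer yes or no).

yes

Form the matrix with these vectors as rows and row reduce.
Swap R1 ↔ R2
R3 ← R3 + (7/2)·R1: [0, 0, -8, 20, -20]
3 nonzero rows, so the 3 vectors span a space of dimension 3.
Since 3 = 3, the vectors are linearly independent.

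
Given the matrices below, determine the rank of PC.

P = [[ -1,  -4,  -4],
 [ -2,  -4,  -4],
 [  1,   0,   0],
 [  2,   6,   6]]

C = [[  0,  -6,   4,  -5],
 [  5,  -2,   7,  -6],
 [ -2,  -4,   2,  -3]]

First compute PC:
[[-12,  30, -40,  41],
 [-12,  36, -44,  46],
 [  0,  -6,   4,  -5],
 [ 18, -48,  62, -64]]
Now row reduce the product.
R2 ← R2 − R1: [0, 6, -4, 5]
R4 ← R4 + (3/2)·R1: [0, -3, 2, -5/2]
R3 ← R3 + R2: [0, 0, 0, 0]
R4 ← R4 + (1/2)·R2: [0, 0, 0, 0]
2 nonzero rows, so rank(PC) = 2.

2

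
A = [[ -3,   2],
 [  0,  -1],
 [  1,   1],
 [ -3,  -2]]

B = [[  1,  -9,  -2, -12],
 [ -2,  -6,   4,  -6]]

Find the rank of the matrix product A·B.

2

First compute AB:
[[ -7,  15,  14,  24],
 [  2,   6,  -4,   6],
 [ -1, -15,   2, -18],
 [  1,  39,  -2,  48]]
Now row reduce the product.
R2 ← R2 + (2/7)·R1: [0, 72/7, 0, 90/7]
R3 ← R3 − (1/7)·R1: [0, -120/7, 0, -150/7]
R4 ← R4 + (1/7)·R1: [0, 288/7, 0, 360/7]
R3 ← R3 + (5/3)·R2: [0, 0, 0, 0]
R4 ← R4 − (4)·R2: [0, 0, 0, 0]
2 nonzero rows, so rank(AB) = 2.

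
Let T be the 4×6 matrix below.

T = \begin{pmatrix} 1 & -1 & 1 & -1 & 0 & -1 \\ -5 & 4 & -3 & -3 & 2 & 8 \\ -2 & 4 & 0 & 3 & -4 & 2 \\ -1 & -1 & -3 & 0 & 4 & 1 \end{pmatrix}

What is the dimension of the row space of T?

Row reduce to echelon form.
R2 ← R2 + (5)·R1: [0, -1, 2, -8, 2, 3]
R3 ← R3 + (2)·R1: [0, 2, 2, 1, -4, 0]
R4 ← R4 + R1: [0, -2, -2, -1, 4, 0]
R3 ← R3 + (2)·R2: [0, 0, 6, -15, 0, 6]
R4 ← R4 − (2)·R2: [0, 0, -6, 15, 0, -6]
R4 ← R4 + R3: [0, 0, 0, 0, 0, 0]
Echelon form has 3 nonzero rows, so rank(T) = 3.
The row space has dimension equal to the rank: 3.

3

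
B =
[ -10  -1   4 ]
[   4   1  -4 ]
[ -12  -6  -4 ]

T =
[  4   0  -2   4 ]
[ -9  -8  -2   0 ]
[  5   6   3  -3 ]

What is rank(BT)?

First compute BT:
[[-11,  32,  34, -52],
 [-13, -32, -22,  28],
 [-14,  24,  24, -36]]
Now row reduce the product.
R2 ← R2 − (13/11)·R1: [0, -768/11, -684/11, 984/11]
R3 ← R3 − (14/11)·R1: [0, -184/11, -212/11, 332/11]
R3 ← R3 − (23/96)·R2: [0, 0, -35/8, 35/4]
3 nonzero rows, so rank(BT) = 3.

3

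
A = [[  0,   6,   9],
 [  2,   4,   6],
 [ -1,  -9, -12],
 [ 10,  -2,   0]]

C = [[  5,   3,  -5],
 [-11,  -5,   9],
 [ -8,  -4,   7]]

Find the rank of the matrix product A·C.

2

First compute AC:
[[-138, -66, 117],
 [-82, -38,  68],
 [190,  90, -160],
 [ 72,  40, -68]]
Now row reduce the product.
R2 ← R2 − (41/69)·R1: [0, 28/23, -35/23]
R3 ← R3 + (95/69)·R1: [0, -20/23, 25/23]
R4 ← R4 + (12/23)·R1: [0, 128/23, -160/23]
R3 ← R3 + (5/7)·R2: [0, 0, 0]
R4 ← R4 − (32/7)·R2: [0, 0, 0]
2 nonzero rows, so rank(AC) = 2.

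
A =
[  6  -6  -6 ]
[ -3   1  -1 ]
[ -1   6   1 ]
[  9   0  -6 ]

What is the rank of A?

3

Row reduce to echelon form.
R2 ← R2 + (1/2)·R1: [0, -2, -4]
R3 ← R3 + (1/6)·R1: [0, 5, 0]
R4 ← R4 − (3/2)·R1: [0, 9, 3]
R3 ← R3 + (5/2)·R2: [0, 0, -10]
R4 ← R4 + (9/2)·R2: [0, 0, -15]
R4 ← R4 − (3/2)·R3: [0, 0, 0]
Echelon form has 3 nonzero rows, so rank(A) = 3.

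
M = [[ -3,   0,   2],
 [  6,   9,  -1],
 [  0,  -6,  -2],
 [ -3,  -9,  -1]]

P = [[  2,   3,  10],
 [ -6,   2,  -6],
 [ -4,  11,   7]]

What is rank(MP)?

2

First compute MP:
[[-14,  13, -16],
 [-38,  25,  -1],
 [ 44, -34,  22],
 [ 52, -38,  17]]
Now row reduce the product.
R2 ← R2 − (19/7)·R1: [0, -72/7, 297/7]
R3 ← R3 + (22/7)·R1: [0, 48/7, -198/7]
R4 ← R4 + (26/7)·R1: [0, 72/7, -297/7]
R3 ← R3 + (2/3)·R2: [0, 0, 0]
R4 ← R4 + R2: [0, 0, 0]
2 nonzero rows, so rank(MP) = 2.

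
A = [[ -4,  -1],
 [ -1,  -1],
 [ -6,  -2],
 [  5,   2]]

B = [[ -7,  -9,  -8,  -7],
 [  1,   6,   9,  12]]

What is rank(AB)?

First compute AB:
[[ 27,  30,  23,  16],
 [  6,   3,  -1,  -5],
 [ 40,  42,  30,  18],
 [-33, -33, -22, -11]]
Now row reduce the product.
R2 ← R2 − (2/9)·R1: [0, -11/3, -55/9, -77/9]
R3 ← R3 − (40/27)·R1: [0, -22/9, -110/27, -154/27]
R4 ← R4 + (11/9)·R1: [0, 11/3, 55/9, 77/9]
R3 ← R3 − (2/3)·R2: [0, 0, 0, 0]
R4 ← R4 + R2: [0, 0, 0, 0]
2 nonzero rows, so rank(AB) = 2.

2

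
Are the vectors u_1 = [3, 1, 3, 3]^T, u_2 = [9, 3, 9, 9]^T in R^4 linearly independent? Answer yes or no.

Form the matrix with these vectors as rows and row reduce.
R2 ← R2 − (3)·R1: [0, 0, 0, 0]
1 nonzero row, so the 2 vectors span a space of dimension 1.
Since 1 < 2, the vectors are linearly dependent.

no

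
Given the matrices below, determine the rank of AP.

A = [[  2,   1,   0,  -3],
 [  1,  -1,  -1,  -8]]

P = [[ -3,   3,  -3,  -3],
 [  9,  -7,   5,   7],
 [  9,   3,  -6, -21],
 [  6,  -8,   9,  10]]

2

First compute AP:
[[-15,  23, -28, -29],
 [-69,  71, -74, -69]]
Now row reduce the product.
R2 ← R2 − (23/5)·R1: [0, -174/5, 274/5, 322/5]
2 nonzero rows, so rank(AP) = 2.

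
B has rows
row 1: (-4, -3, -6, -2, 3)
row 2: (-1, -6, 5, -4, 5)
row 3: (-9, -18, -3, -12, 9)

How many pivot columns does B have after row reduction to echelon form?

3

Row reduce to echelon form.
R2 ← R2 − (1/4)·R1: [0, -21/4, 13/2, -7/2, 17/4]
R3 ← R3 − (9/4)·R1: [0, -45/4, 21/2, -15/2, 9/4]
R3 ← R3 − (15/7)·R2: [0, 0, -24/7, 0, -48/7]
Echelon form has 3 nonzero rows, so rank(B) = 3.
Each nonzero row contributes one pivot column: 3 pivot columns.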